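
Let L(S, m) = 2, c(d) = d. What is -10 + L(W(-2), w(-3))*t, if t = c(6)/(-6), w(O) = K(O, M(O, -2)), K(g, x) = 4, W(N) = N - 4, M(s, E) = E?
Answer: -12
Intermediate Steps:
W(N) = -4 + N
w(O) = 4
t = -1 (t = 6/(-6) = 6*(-⅙) = -1)
-10 + L(W(-2), w(-3))*t = -10 + 2*(-1) = -10 - 2 = -12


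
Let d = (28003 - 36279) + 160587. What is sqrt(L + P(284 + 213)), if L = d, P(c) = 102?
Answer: sqrt(152413) ≈ 390.40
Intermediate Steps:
d = 152311 (d = -8276 + 160587 = 152311)
L = 152311
sqrt(L + P(284 + 213)) = sqrt(152311 + 102) = sqrt(152413)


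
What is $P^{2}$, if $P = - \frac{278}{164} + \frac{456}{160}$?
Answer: $\frac{896809}{672400} \approx 1.3337$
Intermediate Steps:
$P = \frac{947}{820}$ ($P = \left(-278\right) \frac{1}{164} + 456 \cdot \frac{1}{160} = - \frac{139}{82} + \frac{57}{20} = \frac{947}{820} \approx 1.1549$)
$P^{2} = \left(\frac{947}{820}\right)^{2} = \frac{896809}{672400}$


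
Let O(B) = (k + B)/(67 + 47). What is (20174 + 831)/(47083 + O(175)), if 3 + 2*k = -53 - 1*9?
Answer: 84020/188337 ≈ 0.44612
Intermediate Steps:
k = -65/2 (k = -3/2 + (-53 - 1*9)/2 = -3/2 + (-53 - 9)/2 = -3/2 + (½)*(-62) = -3/2 - 31 = -65/2 ≈ -32.500)
O(B) = -65/228 + B/114 (O(B) = (-65/2 + B)/(67 + 47) = (-65/2 + B)/114 = (-65/2 + B)*(1/114) = -65/228 + B/114)
(20174 + 831)/(47083 + O(175)) = (20174 + 831)/(47083 + (-65/228 + (1/114)*175)) = 21005/(47083 + (-65/228 + 175/114)) = 21005/(47083 + 5/4) = 21005/(188337/4) = 21005*(4/188337) = 84020/188337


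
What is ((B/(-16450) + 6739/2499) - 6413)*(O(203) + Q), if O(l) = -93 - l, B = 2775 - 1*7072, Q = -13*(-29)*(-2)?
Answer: 37643933771/5593 ≈ 6.7305e+6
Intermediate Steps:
Q = -754 (Q = 377*(-2) = -754)
B = -4297 (B = 2775 - 7072 = -4297)
((B/(-16450) + 6739/2499) - 6413)*(O(203) + Q) = ((-4297/(-16450) + 6739/2499) - 6413)*((-93 - 1*203) - 754) = ((-4297*(-1/16450) + 6739*(1/2499)) - 6413)*((-93 - 203) - 754) = ((4297/16450 + 6739/2499) - 6413)*(-296 - 754) = (17370679/5872650 - 6413)*(-1050) = -37643933771/5872650*(-1050) = 37643933771/5593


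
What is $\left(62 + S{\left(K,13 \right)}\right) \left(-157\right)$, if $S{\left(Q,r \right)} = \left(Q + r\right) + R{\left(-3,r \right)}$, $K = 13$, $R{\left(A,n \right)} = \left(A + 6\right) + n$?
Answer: $-16328$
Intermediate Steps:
$R{\left(A,n \right)} = 6 + A + n$ ($R{\left(A,n \right)} = \left(6 + A\right) + n = 6 + A + n$)
$S{\left(Q,r \right)} = 3 + Q + 2 r$ ($S{\left(Q,r \right)} = \left(Q + r\right) + \left(6 - 3 + r\right) = \left(Q + r\right) + \left(3 + r\right) = 3 + Q + 2 r$)
$\left(62 + S{\left(K,13 \right)}\right) \left(-157\right) = \left(62 + \left(3 + 13 + 2 \cdot 13\right)\right) \left(-157\right) = \left(62 + \left(3 + 13 + 26\right)\right) \left(-157\right) = \left(62 + 42\right) \left(-157\right) = 104 \left(-157\right) = -16328$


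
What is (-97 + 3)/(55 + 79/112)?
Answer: -10528/6239 ≈ -1.6875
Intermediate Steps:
(-97 + 3)/(55 + 79/112) = -94/(55 + 79*(1/112)) = -94/(55 + 79/112) = -94/(6239/112) = (112/6239)*(-94) = -10528/6239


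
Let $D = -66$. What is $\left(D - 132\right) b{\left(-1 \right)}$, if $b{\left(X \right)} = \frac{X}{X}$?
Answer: $-198$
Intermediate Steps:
$b{\left(X \right)} = 1$
$\left(D - 132\right) b{\left(-1 \right)} = \left(-66 - 132\right) 1 = \left(-198\right) 1 = -198$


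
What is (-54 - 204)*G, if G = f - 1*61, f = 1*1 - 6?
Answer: 17028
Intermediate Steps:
f = -5 (f = 1 - 6 = -5)
G = -66 (G = -5 - 1*61 = -5 - 61 = -66)
(-54 - 204)*G = (-54 - 204)*(-66) = -258*(-66) = 17028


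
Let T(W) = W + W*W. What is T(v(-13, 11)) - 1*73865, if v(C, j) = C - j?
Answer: -73313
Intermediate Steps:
T(W) = W + W**2
T(v(-13, 11)) - 1*73865 = (-13 - 1*11)*(1 + (-13 - 1*11)) - 1*73865 = (-13 - 11)*(1 + (-13 - 11)) - 73865 = -24*(1 - 24) - 73865 = -24*(-23) - 73865 = 552 - 73865 = -73313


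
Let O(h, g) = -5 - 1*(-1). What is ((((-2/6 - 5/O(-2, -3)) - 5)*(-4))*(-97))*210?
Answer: -332710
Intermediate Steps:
O(h, g) = -4 (O(h, g) = -5 + 1 = -4)
((((-2/6 - 5/O(-2, -3)) - 5)*(-4))*(-97))*210 = ((((-2/6 - 5/(-4)) - 5)*(-4))*(-97))*210 = ((((-2*⅙ - 5*(-¼)) - 5)*(-4))*(-97))*210 = ((((-⅓ + 5/4) - 5)*(-4))*(-97))*210 = (((11/12 - 5)*(-4))*(-97))*210 = (-49/12*(-4)*(-97))*210 = ((49/3)*(-97))*210 = -4753/3*210 = -332710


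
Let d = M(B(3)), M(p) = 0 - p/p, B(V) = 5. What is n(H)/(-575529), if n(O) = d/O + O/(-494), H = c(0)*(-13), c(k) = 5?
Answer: -121/473852210 ≈ -2.5535e-7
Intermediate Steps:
M(p) = -1 (M(p) = 0 - 1*1 = 0 - 1 = -1)
d = -1
H = -65 (H = 5*(-13) = -65)
n(O) = -1/O - O/494 (n(O) = -1/O + O/(-494) = -1/O + O*(-1/494) = -1/O - O/494)
n(H)/(-575529) = (-1/(-65) - 1/494*(-65))/(-575529) = (-1*(-1/65) + 5/38)*(-1/575529) = (1/65 + 5/38)*(-1/575529) = (363/2470)*(-1/575529) = -121/473852210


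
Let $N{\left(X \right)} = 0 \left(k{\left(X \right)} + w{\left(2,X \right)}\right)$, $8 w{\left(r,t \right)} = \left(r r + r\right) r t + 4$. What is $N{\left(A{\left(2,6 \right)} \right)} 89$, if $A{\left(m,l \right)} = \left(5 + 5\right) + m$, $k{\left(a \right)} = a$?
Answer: $0$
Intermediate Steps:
$A{\left(m,l \right)} = 10 + m$
$w{\left(r,t \right)} = \frac{1}{2} + \frac{r t \left(r + r^{2}\right)}{8}$ ($w{\left(r,t \right)} = \frac{\left(r r + r\right) r t + 4}{8} = \frac{\left(r^{2} + r\right) r t + 4}{8} = \frac{\left(r + r^{2}\right) r t + 4}{8} = \frac{r \left(r + r^{2}\right) t + 4}{8} = \frac{r t \left(r + r^{2}\right) + 4}{8} = \frac{4 + r t \left(r + r^{2}\right)}{8} = \frac{1}{2} + \frac{r t \left(r + r^{2}\right)}{8}$)
$N{\left(X \right)} = 0$ ($N{\left(X \right)} = 0 \left(X + \left(\frac{1}{2} + \frac{X 2^{2}}{8} + \frac{X 2^{3}}{8}\right)\right) = 0 \left(X + \left(\frac{1}{2} + \frac{1}{8} X 4 + \frac{1}{8} X 8\right)\right) = 0 \left(X + \left(\frac{1}{2} + \frac{X}{2} + X\right)\right) = 0 \left(X + \left(\frac{1}{2} + \frac{3 X}{2}\right)\right) = 0 \left(\frac{1}{2} + \frac{5 X}{2}\right) = 0$)
$N{\left(A{\left(2,6 \right)} \right)} 89 = 0 \cdot 89 = 0$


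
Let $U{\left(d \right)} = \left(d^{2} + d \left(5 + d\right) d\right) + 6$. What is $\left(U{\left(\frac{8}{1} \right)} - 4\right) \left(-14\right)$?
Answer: $-12572$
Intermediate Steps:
$U{\left(d \right)} = 6 + d^{2} + d^{2} \left(5 + d\right)$ ($U{\left(d \right)} = \left(d^{2} + d^{2} \left(5 + d\right)\right) + 6 = 6 + d^{2} + d^{2} \left(5 + d\right)$)
$\left(U{\left(\frac{8}{1} \right)} - 4\right) \left(-14\right) = \left(\left(6 + \left(\frac{8}{1}\right)^{3} + 6 \left(\frac{8}{1}\right)^{2}\right) - 4\right) \left(-14\right) = \left(\left(6 + \left(8 \cdot 1\right)^{3} + 6 \left(8 \cdot 1\right)^{2}\right) - 4\right) \left(-14\right) = \left(\left(6 + 8^{3} + 6 \cdot 8^{2}\right) - 4\right) \left(-14\right) = \left(\left(6 + 512 + 6 \cdot 64\right) - 4\right) \left(-14\right) = \left(\left(6 + 512 + 384\right) - 4\right) \left(-14\right) = \left(902 - 4\right) \left(-14\right) = 898 \left(-14\right) = -12572$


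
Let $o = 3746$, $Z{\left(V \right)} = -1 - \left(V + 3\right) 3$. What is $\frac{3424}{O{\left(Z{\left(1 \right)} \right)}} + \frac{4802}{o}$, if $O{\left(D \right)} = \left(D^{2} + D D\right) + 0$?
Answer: $\frac{3612345}{316537} \approx 11.412$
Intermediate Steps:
$Z{\left(V \right)} = -10 - 3 V$ ($Z{\left(V \right)} = -1 - \left(3 + V\right) 3 = -1 - \left(9 + 3 V\right) = -10 - 3 V$)
$O{\left(D \right)} = 2 D^{2}$ ($O{\left(D \right)} = \left(D^{2} + D^{2}\right) + 0 = 2 D^{2} + 0 = 2 D^{2}$)
$\frac{3424}{O{\left(Z{\left(1 \right)} \right)}} + \frac{4802}{o} = \frac{3424}{2 \left(-10 - 3\right)^{2}} + \frac{4802}{3746} = \frac{3424}{2 \left(-10 - 3\right)^{2}} + 4802 \cdot \frac{1}{3746} = \frac{3424}{2 \left(-13\right)^{2}} + \frac{2401}{1873} = \frac{3424}{2 \cdot 169} + \frac{2401}{1873} = \frac{3424}{338} + \frac{2401}{1873} = 3424 \cdot \frac{1}{338} + \frac{2401}{1873} = \frac{1712}{169} + \frac{2401}{1873} = \frac{3612345}{316537}$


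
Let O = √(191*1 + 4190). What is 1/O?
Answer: √4381/4381 ≈ 0.015108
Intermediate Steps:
O = √4381 (O = √(191 + 4190) = √4381 ≈ 66.189)
1/O = 1/(√4381) = √4381/4381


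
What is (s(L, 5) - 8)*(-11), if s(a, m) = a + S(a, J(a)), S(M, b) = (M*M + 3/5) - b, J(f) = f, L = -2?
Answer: 187/5 ≈ 37.400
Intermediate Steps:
S(M, b) = 3/5 + M**2 - b (S(M, b) = (M**2 + 3*(1/5)) - b = (M**2 + 3/5) - b = (3/5 + M**2) - b = 3/5 + M**2 - b)
s(a, m) = 3/5 + a**2 (s(a, m) = a + (3/5 + a**2 - a) = 3/5 + a**2)
(s(L, 5) - 8)*(-11) = ((3/5 + (-2)**2) - 8)*(-11) = ((3/5 + 4) - 8)*(-11) = (23/5 - 8)*(-11) = -17/5*(-11) = 187/5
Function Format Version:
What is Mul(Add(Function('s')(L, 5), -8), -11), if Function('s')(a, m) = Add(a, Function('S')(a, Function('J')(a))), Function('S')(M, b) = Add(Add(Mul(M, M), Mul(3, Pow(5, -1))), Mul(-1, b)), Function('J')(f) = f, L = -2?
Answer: Rational(187, 5) ≈ 37.400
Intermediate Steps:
Function('S')(M, b) = Add(Rational(3, 5), Pow(M, 2), Mul(-1, b)) (Function('S')(M, b) = Add(Add(Pow(M, 2), Mul(3, Rational(1, 5))), Mul(-1, b)) = Add(Add(Pow(M, 2), Rational(3, 5)), Mul(-1, b)) = Add(Add(Rational(3, 5), Pow(M, 2)), Mul(-1, b)) = Add(Rational(3, 5), Pow(M, 2), Mul(-1, b)))
Function('s')(a, m) = Add(Rational(3, 5), Pow(a, 2)) (Function('s')(a, m) = Add(a, Add(Rational(3, 5), Pow(a, 2), Mul(-1, a))) = Add(Rational(3, 5), Pow(a, 2)))
Mul(Add(Function('s')(L, 5), -8), -11) = Mul(Add(Add(Rational(3, 5), Pow(-2, 2)), -8), -11) = Mul(Add(Add(Rational(3, 5), 4), -8), -11) = Mul(Add(Rational(23, 5), -8), -11) = Mul(Rational(-17, 5), -11) = Rational(187, 5)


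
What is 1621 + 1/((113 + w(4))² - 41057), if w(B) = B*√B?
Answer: 42820335/26416 ≈ 1621.0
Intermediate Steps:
w(B) = B^(3/2)
1621 + 1/((113 + w(4))² - 41057) = 1621 + 1/((113 + 4^(3/2))² - 41057) = 1621 + 1/((113 + 8)² - 41057) = 1621 + 1/(121² - 41057) = 1621 + 1/(14641 - 41057) = 1621 + 1/(-26416) = 1621 - 1/26416 = 42820335/26416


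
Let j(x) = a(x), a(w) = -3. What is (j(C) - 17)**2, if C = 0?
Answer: 400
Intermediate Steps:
j(x) = -3
(j(C) - 17)**2 = (-3 - 17)**2 = (-20)**2 = 400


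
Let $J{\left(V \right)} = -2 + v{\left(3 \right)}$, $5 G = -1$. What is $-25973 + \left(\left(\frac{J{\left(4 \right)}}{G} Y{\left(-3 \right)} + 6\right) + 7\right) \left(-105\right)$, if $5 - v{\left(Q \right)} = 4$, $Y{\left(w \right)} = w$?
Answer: $-25763$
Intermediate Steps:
$G = - \frac{1}{5}$ ($G = \frac{1}{5} \left(-1\right) = - \frac{1}{5} \approx -0.2$)
$v{\left(Q \right)} = 1$ ($v{\left(Q \right)} = 5 - 4 = 1$)
$J{\left(V \right)} = -1$ ($J{\left(V \right)} = -2 + 1 = -1$)
$-25973 + \left(\left(\frac{J{\left(4 \right)}}{G} Y{\left(-3 \right)} + 6\right) + 7\right) \left(-105\right) = -25973 + \left(\left(- \frac{1}{- \frac{1}{5}} \left(-3\right) + 6\right) + 7\right) \left(-105\right) = -25973 + \left(\left(\left(-1\right) \left(-5\right) \left(-3\right) + 6\right) + 7\right) \left(-105\right) = -25973 + \left(\left(5 \left(-3\right) + 6\right) + 7\right) \left(-105\right) = -25973 + \left(\left(-15 + 6\right) + 7\right) \left(-105\right) = -25973 + \left(-9 + 7\right) \left(-105\right) = -25973 - -210 = -25973 + 210 = -25763$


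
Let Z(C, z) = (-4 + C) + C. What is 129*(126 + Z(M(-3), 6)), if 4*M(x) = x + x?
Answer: 15351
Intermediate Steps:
M(x) = x/2 (M(x) = (x + x)/4 = (2*x)/4 = x/2)
Z(C, z) = -4 + 2*C
129*(126 + Z(M(-3), 6)) = 129*(126 + (-4 + 2*((½)*(-3)))) = 129*(126 + (-4 + 2*(-3/2))) = 129*(126 + (-4 - 3)) = 129*(126 - 7) = 129*119 = 15351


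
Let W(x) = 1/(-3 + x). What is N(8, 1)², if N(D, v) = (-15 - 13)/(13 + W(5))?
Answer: 3136/729 ≈ 4.3018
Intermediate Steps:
N(D, v) = -56/27 (N(D, v) = (-15 - 13)/(13 + 1/(-3 + 5)) = -28/(13 + 1/2) = -28/(13 + ½) = -28/27/2 = -28*2/27 = -56/27)
N(8, 1)² = (-56/27)² = 3136/729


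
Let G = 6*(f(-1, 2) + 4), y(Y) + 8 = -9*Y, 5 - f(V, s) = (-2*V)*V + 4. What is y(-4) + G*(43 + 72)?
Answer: 4858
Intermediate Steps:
f(V, s) = 1 + 2*V**2 (f(V, s) = 5 - ((-2*V)*V + 4) = 5 - (-2*V**2 + 4) = 5 - (4 - 2*V**2) = 5 + (-4 + 2*V**2) = 1 + 2*V**2)
y(Y) = -8 - 9*Y
G = 42 (G = 6*((1 + 2*(-1)**2) + 4) = 6*((1 + 2*1) + 4) = 6*((1 + 2) + 4) = 6*(3 + 4) = 6*7 = 42)
y(-4) + G*(43 + 72) = (-8 - 9*(-4)) + 42*(43 + 72) = (-8 + 36) + 42*115 = 28 + 4830 = 4858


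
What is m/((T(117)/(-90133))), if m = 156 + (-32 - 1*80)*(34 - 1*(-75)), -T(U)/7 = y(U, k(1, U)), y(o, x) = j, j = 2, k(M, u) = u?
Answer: -543141458/7 ≈ -7.7592e+7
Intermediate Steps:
y(o, x) = 2
T(U) = -14 (T(U) = -7*2 = -14)
m = -12052 (m = 156 + (-32 - 80)*(34 + 75) = 156 - 112*109 = 156 - 12208 = -12052)
m/((T(117)/(-90133))) = -12052/((-14/(-90133))) = -12052/((-14*(-1/90133))) = -12052/14/90133 = -12052*90133/14 = -543141458/7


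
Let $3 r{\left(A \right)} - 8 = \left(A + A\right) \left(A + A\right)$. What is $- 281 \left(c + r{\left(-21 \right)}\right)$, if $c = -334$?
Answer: $- \frac{216370}{3} \approx -72123.0$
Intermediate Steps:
$r{\left(A \right)} = \frac{8}{3} + \frac{4 A^{2}}{3}$ ($r{\left(A \right)} = \frac{8}{3} + \frac{\left(A + A\right) \left(A + A\right)}{3} = \frac{8}{3} + \frac{2 A 2 A}{3} = \frac{8}{3} + \frac{4 A^{2}}{3}$)
$- 281 \left(c + r{\left(-21 \right)}\right) = - 281 \left(-334 + \left(\frac{8}{3} + \frac{4 \left(-21\right)^{2}}{3}\right)\right) = - 281 \left(-334 + \left(\frac{8}{3} + \frac{4}{3} \cdot 441\right)\right) = - 281 \left(-334 + \left(\frac{8}{3} + 588\right)\right) = - 281 \left(-334 + \frac{1772}{3}\right) = \left(-281\right) \frac{770}{3} = - \frac{216370}{3}$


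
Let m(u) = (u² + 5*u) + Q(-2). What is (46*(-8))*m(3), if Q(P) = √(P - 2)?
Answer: -8832 - 736*I ≈ -8832.0 - 736.0*I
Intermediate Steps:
Q(P) = √(-2 + P)
m(u) = u² + 2*I + 5*u (m(u) = (u² + 5*u) + √(-2 - 2) = (u² + 5*u) + √(-4) = (u² + 5*u) + 2*I = u² + 2*I + 5*u)
(46*(-8))*m(3) = (46*(-8))*(3² + 2*I + 5*3) = -368*(9 + 2*I + 15) = -368*(24 + 2*I) = -8832 - 736*I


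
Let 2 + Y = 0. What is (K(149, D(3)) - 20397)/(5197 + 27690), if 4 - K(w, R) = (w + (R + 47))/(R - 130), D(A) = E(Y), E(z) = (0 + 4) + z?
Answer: -1305053/2104768 ≈ -0.62005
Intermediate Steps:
Y = -2 (Y = -2 + 0 = -2)
E(z) = 4 + z
D(A) = 2 (D(A) = 4 - 2 = 2)
K(w, R) = 4 - (47 + R + w)/(-130 + R) (K(w, R) = 4 - (w + (R + 47))/(R - 130) = 4 - (w + (47 + R))/(-130 + R) = 4 - (47 + R + w)/(-130 + R))
(K(149, D(3)) - 20397)/(5197 + 27690) = ((-567 - 1*149 + 3*2)/(-130 + 2) - 20397)/(5197 + 27690) = ((-567 - 149 + 6)/(-128) - 20397)/32887 = (-1/128*(-710) - 20397)*(1/32887) = (355/64 - 20397)*(1/32887) = -1305053/64*1/32887 = -1305053/2104768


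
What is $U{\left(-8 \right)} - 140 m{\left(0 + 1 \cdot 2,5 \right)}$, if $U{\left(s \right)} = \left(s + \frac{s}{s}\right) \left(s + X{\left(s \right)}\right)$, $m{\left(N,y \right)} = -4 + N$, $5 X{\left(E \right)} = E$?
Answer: $\frac{1736}{5} \approx 347.2$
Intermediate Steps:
$X{\left(E \right)} = \frac{E}{5}$
$U{\left(s \right)} = \frac{6 s \left(1 + s\right)}{5}$ ($U{\left(s \right)} = \left(s + \frac{s}{s}\right) \left(s + \frac{s}{5}\right) = \left(s + 1\right) \frac{6 s}{5} = \left(1 + s\right) \frac{6 s}{5} = \frac{6 s \left(1 + s\right)}{5}$)
$U{\left(-8 \right)} - 140 m{\left(0 + 1 \cdot 2,5 \right)} = \frac{6}{5} \left(-8\right) \left(1 - 8\right) - 140 \left(-4 + \left(0 + 1 \cdot 2\right)\right) = \frac{6}{5} \left(-8\right) \left(-7\right) - 140 \left(-4 + \left(0 + 2\right)\right) = \frac{336}{5} - 140 \left(-4 + 2\right) = \frac{336}{5} - -280 = \frac{336}{5} + 280 = \frac{1736}{5}$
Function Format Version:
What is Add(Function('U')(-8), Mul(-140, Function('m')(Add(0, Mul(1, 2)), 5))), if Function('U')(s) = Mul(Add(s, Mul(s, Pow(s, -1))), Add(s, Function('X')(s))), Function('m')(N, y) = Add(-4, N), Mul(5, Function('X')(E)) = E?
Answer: Rational(1736, 5) ≈ 347.20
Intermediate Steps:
Function('X')(E) = Mul(Rational(1, 5), E)
Function('U')(s) = Mul(Rational(6, 5), s, Add(1, s)) (Function('U')(s) = Mul(Add(s, Mul(s, Pow(s, -1))), Add(s, Mul(Rational(1, 5), s))) = Mul(Add(s, 1), Mul(Rational(6, 5), s)) = Mul(Add(1, s), Mul(Rational(6, 5), s)) = Mul(Rational(6, 5), s, Add(1, s)))
Add(Function('U')(-8), Mul(-140, Function('m')(Add(0, Mul(1, 2)), 5))) = Add(Mul(Rational(6, 5), -8, Add(1, -8)), Mul(-140, Add(-4, Add(0, Mul(1, 2))))) = Add(Mul(Rational(6, 5), -8, -7), Mul(-140, Add(-4, Add(0, 2)))) = Add(Rational(336, 5), Mul(-140, Add(-4, 2))) = Add(Rational(336, 5), Mul(-140, -2)) = Add(Rational(336, 5), 280) = Rational(1736, 5)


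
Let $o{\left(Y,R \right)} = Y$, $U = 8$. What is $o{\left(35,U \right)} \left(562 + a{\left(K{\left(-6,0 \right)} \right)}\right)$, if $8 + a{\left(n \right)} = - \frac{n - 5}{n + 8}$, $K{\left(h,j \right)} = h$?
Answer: $\frac{39165}{2} \approx 19583.0$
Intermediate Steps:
$a{\left(n \right)} = -8 - \frac{-5 + n}{8 + n}$ ($a{\left(n \right)} = -8 - \frac{n - 5}{n + 8} = -8 - \frac{-5 + n}{8 + n}$)
$o{\left(35,U \right)} \left(562 + a{\left(K{\left(-6,0 \right)} \right)}\right) = 35 \left(562 + \frac{-59 - -54}{8 - 6}\right) = 35 \left(562 + \frac{-59 + 54}{2}\right) = 35 \left(562 + \frac{1}{2} \left(-5\right)\right) = 35 \left(562 - \frac{5}{2}\right) = 35 \cdot \frac{1119}{2} = \frac{39165}{2}$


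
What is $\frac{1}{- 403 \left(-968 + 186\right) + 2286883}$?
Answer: $\frac{1}{2602029} \approx 3.8432 \cdot 10^{-7}$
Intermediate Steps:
$\frac{1}{- 403 \left(-968 + 186\right) + 2286883} = \frac{1}{\left(-403\right) \left(-782\right) + 2286883} = \frac{1}{315146 + 2286883} = \frac{1}{2602029}$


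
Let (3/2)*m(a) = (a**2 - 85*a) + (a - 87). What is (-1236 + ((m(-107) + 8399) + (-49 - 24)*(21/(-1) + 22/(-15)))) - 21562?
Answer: 12116/15 ≈ 807.73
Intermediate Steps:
m(a) = -58 - 56*a + 2*a**2/3 (m(a) = 2*((a**2 - 85*a) + (a - 87))/3 = 2*((a**2 - 85*a) + (-87 + a))/3 = 2*(-87 + a**2 - 84*a)/3 = -58 - 56*a + 2*a**2/3)
(-1236 + ((m(-107) + 8399) + (-49 - 24)*(21/(-1) + 22/(-15)))) - 21562 = (-1236 + (((-58 - 56*(-107) + (2/3)*(-107)**2) + 8399) + (-49 - 24)*(21/(-1) + 22/(-15)))) - 21562 = (-1236 + (((-58 + 5992 + (2/3)*11449) + 8399) - 73*(21*(-1) + 22*(-1/15)))) - 21562 = (-1236 + (((-58 + 5992 + 22898/3) + 8399) - 73*(-21 - 22/15))) - 21562 = (-1236 + ((40700/3 + 8399) - 73*(-337/15))) - 21562 = (-1236 + (65897/3 + 24601/15)) - 21562 = (-1236 + 354086/15) - 21562 = 335546/15 - 21562 = 12116/15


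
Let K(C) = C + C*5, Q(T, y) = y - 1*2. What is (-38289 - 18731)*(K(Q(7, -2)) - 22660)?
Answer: 1293441680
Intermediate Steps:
Q(T, y) = -2 + y (Q(T, y) = y - 2 = -2 + y)
K(C) = 6*C (K(C) = C + 5*C = 6*C)
(-38289 - 18731)*(K(Q(7, -2)) - 22660) = (-38289 - 18731)*(6*(-2 - 2) - 22660) = -57020*(6*(-4) - 22660) = -57020*(-24 - 22660) = -57020*(-22684) = 1293441680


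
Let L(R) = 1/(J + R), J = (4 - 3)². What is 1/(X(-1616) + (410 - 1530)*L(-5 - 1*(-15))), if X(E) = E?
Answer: -11/18896 ≈ -0.00058213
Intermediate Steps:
J = 1 (J = 1² = 1)
L(R) = 1/(1 + R)
1/(X(-1616) + (410 - 1530)*L(-5 - 1*(-15))) = 1/(-1616 + (410 - 1530)/(1 + (-5 - 1*(-15)))) = 1/(-1616 - 1120/(1 + (-5 + 15))) = 1/(-1616 - 1120/(1 + 10)) = 1/(-1616 - 1120/11) = 1/(-18896/11) = -11/18896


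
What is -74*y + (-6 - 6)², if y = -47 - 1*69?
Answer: 8728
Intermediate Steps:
y = -116 (y = -47 - 69 = -116)
-74*y + (-6 - 6)² = -74*(-116) + (-6 - 6)² = 8584 + (-12)² = 8584 + 144 = 8728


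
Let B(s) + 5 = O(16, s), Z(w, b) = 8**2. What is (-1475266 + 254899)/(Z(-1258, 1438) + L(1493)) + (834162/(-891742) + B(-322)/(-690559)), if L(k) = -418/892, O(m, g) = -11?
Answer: -55864410906169431401/2908117690191605 ≈ -19210.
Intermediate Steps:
Z(w, b) = 64
L(k) = -209/446 (L(k) = -418*1/892 = -209/446)
B(s) = -16 (B(s) = -5 - 11 = -16)
(-1475266 + 254899)/(Z(-1258, 1438) + L(1493)) + (834162/(-891742) + B(-322)/(-690559)) = (-1475266 + 254899)/(64 - 209/446) + (834162/(-891742) - 16/(-690559)) = -1220367/28335/446 + (834162*(-1/891742) - 16*(-1/690559)) = -1220367*446/28335 + (-417081/445871 + 16/690559) = -181427894/9445 - 288011904343/307900231889 = -55864410906169431401/2908117690191605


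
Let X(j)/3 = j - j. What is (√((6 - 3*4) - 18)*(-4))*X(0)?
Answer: 0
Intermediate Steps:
X(j) = 0 (X(j) = 3*(j - j) = 3*0 = 0)
(√((6 - 3*4) - 18)*(-4))*X(0) = (√((6 - 3*4) - 18)*(-4))*0 = (√((6 - 12) - 18)*(-4))*0 = (√(-6 - 18)*(-4))*0 = (√(-24)*(-4))*0 = ((2*I*√6)*(-4))*0 = -8*I*√6*0 = 0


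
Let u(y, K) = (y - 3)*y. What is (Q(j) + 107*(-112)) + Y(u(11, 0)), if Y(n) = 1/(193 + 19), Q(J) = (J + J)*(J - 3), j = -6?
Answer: -2517711/212 ≈ -11876.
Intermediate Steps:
u(y, K) = y*(-3 + y) (u(y, K) = (-3 + y)*y = y*(-3 + y))
Q(J) = 2*J*(-3 + J) (Q(J) = (2*J)*(-3 + J) = 2*J*(-3 + J))
Y(n) = 1/212
(Q(j) + 107*(-112)) + Y(u(11, 0)) = (2*(-6)*(-3 - 6) + 107*(-112)) + 1/212 = (2*(-6)*(-9) - 11984) + 1/212 = (108 - 11984) + 1/212 = -11876 + 1/212 = -2517711/212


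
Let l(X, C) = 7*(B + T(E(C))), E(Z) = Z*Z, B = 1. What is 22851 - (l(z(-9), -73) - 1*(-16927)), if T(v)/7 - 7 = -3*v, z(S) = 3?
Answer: 788937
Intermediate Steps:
E(Z) = Z**2
T(v) = 49 - 21*v (T(v) = 49 + 7*(-3*v) = 49 - 21*v)
l(X, C) = 350 - 147*C**2 (l(X, C) = 7*(1 + (49 - 21*C**2)) = 7*(50 - 21*C**2) = 350 - 147*C**2)
22851 - (l(z(-9), -73) - 1*(-16927)) = 22851 - ((350 - 147*(-73)**2) - 1*(-16927)) = 22851 - ((350 - 147*5329) + 16927) = 22851 - ((350 - 783363) + 16927) = 22851 - (-783013 + 16927) = 22851 - 1*(-766086) = 22851 + 766086 = 788937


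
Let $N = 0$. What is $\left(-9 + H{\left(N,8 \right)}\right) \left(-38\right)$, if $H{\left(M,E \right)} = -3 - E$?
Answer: $760$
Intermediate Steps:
$\left(-9 + H{\left(N,8 \right)}\right) \left(-38\right) = \left(-9 - 11\right) \left(-38\right) = \left(-20\right) \left(-38\right) = 760$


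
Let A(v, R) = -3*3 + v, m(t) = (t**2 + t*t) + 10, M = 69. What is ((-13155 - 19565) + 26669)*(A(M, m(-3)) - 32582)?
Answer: 196790622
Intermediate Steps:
m(t) = 10 + 2*t**2 (m(t) = (t**2 + t**2) + 10 = 2*t**2 + 10 = 10 + 2*t**2)
A(v, R) = -9 + v
((-13155 - 19565) + 26669)*(A(M, m(-3)) - 32582) = ((-13155 - 19565) + 26669)*((-9 + 69) - 32582) = (-32720 + 26669)*(60 - 32582) = -6051*(-32522) = 196790622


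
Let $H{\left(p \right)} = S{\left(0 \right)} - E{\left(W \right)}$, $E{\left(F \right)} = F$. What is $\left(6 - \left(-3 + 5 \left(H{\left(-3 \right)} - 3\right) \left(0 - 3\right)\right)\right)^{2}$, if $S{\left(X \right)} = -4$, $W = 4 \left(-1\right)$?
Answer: $1296$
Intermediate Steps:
$W = -4$
$H{\left(p \right)} = 0$ ($H{\left(p \right)} = -4 - -4 = -4 + 4 = 0$)
$\left(6 - \left(-3 + 5 \left(H{\left(-3 \right)} - 3\right) \left(0 - 3\right)\right)\right)^{2} = \left(6 + \left(- 5 \left(0 - 3\right) \left(0 - 3\right) + 3\right)\right)^{2} = \left(6 + \left(- 5 \left(\left(-3\right) \left(-3\right)\right) + 3\right)\right)^{2} = \left(6 + \left(\left(-5\right) 9 + 3\right)\right)^{2} = \left(6 + \left(-45 + 3\right)\right)^{2} = \left(6 - 42\right)^{2} = \left(-36\right)^{2} = 1296$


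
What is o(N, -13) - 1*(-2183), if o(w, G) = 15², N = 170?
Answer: 2408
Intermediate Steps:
o(w, G) = 225
o(N, -13) - 1*(-2183) = 225 - 1*(-2183) = 225 + 2183 = 2408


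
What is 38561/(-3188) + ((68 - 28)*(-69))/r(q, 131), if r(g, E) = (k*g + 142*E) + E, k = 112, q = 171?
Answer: -293936473/24155476 ≈ -12.169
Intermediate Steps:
r(g, E) = 112*g + 143*E (r(g, E) = (112*g + 142*E) + E = 112*g + 143*E)
38561/(-3188) + ((68 - 28)*(-69))/r(q, 131) = 38561/(-3188) + ((68 - 28)*(-69))/(112*171 + 143*131) = 38561*(-1/3188) + (40*(-69))/(19152 + 18733) = -38561/3188 - 2760/37885 = -38561/3188 - 2760*1/37885 = -38561/3188 - 552/7577 = -293936473/24155476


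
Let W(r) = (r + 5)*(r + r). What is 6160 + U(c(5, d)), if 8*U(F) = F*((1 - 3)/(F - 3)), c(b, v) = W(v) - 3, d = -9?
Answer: 542057/88 ≈ 6159.7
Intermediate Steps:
W(r) = 2*r*(5 + r) (W(r) = (5 + r)*(2*r) = 2*r*(5 + r))
c(b, v) = -3 + 2*v*(5 + v) (c(b, v) = 2*v*(5 + v) - 3 = -3 + 2*v*(5 + v))
U(F) = -F/(4*(-3 + F)) (U(F) = (F*((1 - 3)/(F - 3)))/8 = (F*(-2/(-3 + F)))/8 = (-2*F/(-3 + F))/8 = -F/(4*(-3 + F)))
6160 + U(c(5, d)) = 6160 - (-3 + 2*(-9)*(5 - 9))/(-12 + 4*(-3 + 2*(-9)*(5 - 9))) = 6160 - (-3 + 2*(-9)*(-4))/(-12 + 4*(-3 + 2*(-9)*(-4))) = 6160 - (-3 + 72)/(-12 + 4*(-3 + 72)) = 6160 - 1*69/(-12 + 4*69) = 6160 - 1*69/(-12 + 276) = 6160 - 1*69/264 = 6160 - 1*69*1/264 = 6160 - 23/88 = 542057/88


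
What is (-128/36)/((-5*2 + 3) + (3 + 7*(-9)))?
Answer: 32/603 ≈ 0.053068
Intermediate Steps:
(-128/36)/((-5*2 + 3) + (3 + 7*(-9))) = (-128*1/36)/((-10 + 3) + (3 - 63)) = -32/9/(-7 - 60) = -32/9/(-67) = -1/67*(-32/9) = 32/603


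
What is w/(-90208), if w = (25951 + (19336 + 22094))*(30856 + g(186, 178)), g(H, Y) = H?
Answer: -1045820501/45104 ≈ -23187.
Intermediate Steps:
w = 2091641002 (w = (25951 + (19336 + 22094))*(30856 + 186) = (25951 + 41430)*31042 = 67381*31042 = 2091641002)
w/(-90208) = 2091641002/(-90208) = 2091641002*(-1/90208) = -1045820501/45104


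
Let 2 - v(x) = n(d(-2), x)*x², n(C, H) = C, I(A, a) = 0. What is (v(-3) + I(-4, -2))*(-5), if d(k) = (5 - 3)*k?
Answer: -190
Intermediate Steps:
d(k) = 2*k
v(x) = 2 + 4*x² (v(x) = 2 - 2*(-2)*x² = 2 - (-4)*x² = 2 + 4*x²)
(v(-3) + I(-4, -2))*(-5) = ((2 + 4*(-3)²) + 0)*(-5) = ((2 + 4*9) + 0)*(-5) = ((2 + 36) + 0)*(-5) = (38 + 0)*(-5) = 38*(-5) = -190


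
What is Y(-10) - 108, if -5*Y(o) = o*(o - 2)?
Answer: -132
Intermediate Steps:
Y(o) = -o*(-2 + o)/5 (Y(o) = -o*(o - 2)/5 = -o*(-2 + o)/5)
Y(-10) - 108 = (⅕)*(-10)*(2 - 1*(-10)) - 108 = (⅕)*(-10)*(2 + 10) - 108 = (⅕)*(-10)*12 - 108 = -24 - 108 = -132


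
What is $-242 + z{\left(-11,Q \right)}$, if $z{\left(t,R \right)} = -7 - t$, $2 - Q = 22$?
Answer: $-238$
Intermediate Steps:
$Q = -20$ ($Q = 2 - 22 = -20$)
$-242 + z{\left(-11,Q \right)} = -242 - -4 = -242 + \left(-7 + 11\right) = -242 + 4 = -238$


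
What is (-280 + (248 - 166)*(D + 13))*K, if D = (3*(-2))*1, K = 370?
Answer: 108780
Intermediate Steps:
D = -6 (D = -6*1 = -6)
(-280 + (248 - 166)*(D + 13))*K = (-280 + (248 - 166)*(-6 + 13))*370 = (-280 + 82*7)*370 = (-280 + 574)*370 = 294*370 = 108780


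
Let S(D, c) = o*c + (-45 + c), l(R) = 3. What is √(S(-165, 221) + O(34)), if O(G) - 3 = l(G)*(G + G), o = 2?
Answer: 5*√33 ≈ 28.723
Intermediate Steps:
S(D, c) = -45 + 3*c (S(D, c) = 2*c + (-45 + c) = -45 + 3*c)
O(G) = 3 + 6*G (O(G) = 3 + 3*(G + G) = 3 + 3*(2*G) = 3 + 6*G)
√(S(-165, 221) + O(34)) = √((-45 + 3*221) + (3 + 6*34)) = √((-45 + 663) + (3 + 204)) = √(618 + 207) = √825 = 5*√33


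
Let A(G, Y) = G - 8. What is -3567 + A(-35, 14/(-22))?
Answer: -3610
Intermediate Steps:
A(G, Y) = -8 + G
-3567 + A(-35, 14/(-22)) = -3567 + (-8 - 35) = -3567 - 43 = -3610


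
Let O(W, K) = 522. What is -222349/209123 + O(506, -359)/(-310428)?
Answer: -3840695421/3606535258 ≈ -1.0649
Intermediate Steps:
-222349/209123 + O(506, -359)/(-310428) = -222349/209123 + 522/(-310428) = -222349*1/209123 + 522*(-1/310428) = -222349/209123 - 29/17246 = -3840695421/3606535258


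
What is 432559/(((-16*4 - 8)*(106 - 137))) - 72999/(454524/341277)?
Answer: -4617411591235/84541464 ≈ -54617.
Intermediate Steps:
432559/(((-16*4 - 8)*(106 - 137))) - 72999/(454524/341277) = 432559/(((-64 - 8)*(-31))) - 72999/(454524*(1/341277)) = 432559/((-72*(-31))) - 72999/151508/113759 = 432559/2232 - 72999*113759/151508 = 432559*(1/2232) - 8304293241/151508 = 432559/2232 - 8304293241/151508 = -4617411591235/84541464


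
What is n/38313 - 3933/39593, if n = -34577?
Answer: -1519692190/1516926609 ≈ -1.0018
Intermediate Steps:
n/38313 - 3933/39593 = -34577/38313 - 3933/39593 = -1519692190/1516926609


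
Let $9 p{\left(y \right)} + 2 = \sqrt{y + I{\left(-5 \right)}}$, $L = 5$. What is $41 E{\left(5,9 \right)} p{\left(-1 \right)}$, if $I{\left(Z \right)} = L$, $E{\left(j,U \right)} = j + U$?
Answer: $0$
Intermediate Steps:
$E{\left(j,U \right)} = U + j$
$I{\left(Z \right)} = 5$
$p{\left(y \right)} = - \frac{2}{9} + \frac{\sqrt{5 + y}}{9}$ ($p{\left(y \right)} = - \frac{2}{9} + \frac{\sqrt{y + 5}}{9} = - \frac{2}{9} + \frac{\sqrt{5 + y}}{9}$)
$41 E{\left(5,9 \right)} p{\left(-1 \right)} = 41 \left(9 + 5\right) \left(- \frac{2}{9} + \frac{\sqrt{5 - 1}}{9}\right) = 41 \cdot 14 \left(- \frac{2}{9} + \frac{\sqrt{4}}{9}\right) = 574 \left(- \frac{2}{9} + \frac{1}{9} \cdot 2\right) = 574 \left(- \frac{2}{9} + \frac{2}{9}\right) = 574 \cdot 0 = 0$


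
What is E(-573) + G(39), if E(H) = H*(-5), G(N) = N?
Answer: 2904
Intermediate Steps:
E(H) = -5*H
E(-573) + G(39) = -5*(-573) + 39 = 2865 + 39 = 2904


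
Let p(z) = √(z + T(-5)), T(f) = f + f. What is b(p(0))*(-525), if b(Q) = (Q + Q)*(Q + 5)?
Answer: 10500 - 5250*I*√10 ≈ 10500.0 - 16602.0*I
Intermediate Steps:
T(f) = 2*f
p(z) = √(-10 + z) (p(z) = √(z + 2*(-5)) = √(z - 10) = √(-10 + z))
b(Q) = 2*Q*(5 + Q) (b(Q) = (2*Q)*(5 + Q) = 2*Q*(5 + Q))
b(p(0))*(-525) = (2*√(-10 + 0)*(5 + √(-10 + 0)))*(-525) = (2*√(-10)*(5 + √(-10)))*(-525) = (2*(I*√10)*(5 + I*√10))*(-525) = (2*I*√10*(5 + I*√10))*(-525) = -1050*I*√10*(5 + I*√10)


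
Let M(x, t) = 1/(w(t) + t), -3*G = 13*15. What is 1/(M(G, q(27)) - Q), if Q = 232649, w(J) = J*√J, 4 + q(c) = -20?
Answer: 24*(I - 2*√6)/(-5583577*I + 11167152*√6) ≈ -4.2983e-6 - 1.5077e-13*I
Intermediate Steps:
q(c) = -24 (q(c) = -4 - 20 = -24)
G = -65 (G = -13*15/3 = -⅓*195 = -65)
w(J) = J^(3/2)
M(x, t) = 1/(t + t^(3/2)) (M(x, t) = 1/(t^(3/2) + t) = 1/(t + t^(3/2)))
1/(M(G, q(27)) - Q) = 1/(1/(-24 + (-24)^(3/2)) - 1*232649) = 1/(1/(-24 - 48*I*√6) - 232649) = 1/(-232649 + 1/(-24 - 48*I*√6))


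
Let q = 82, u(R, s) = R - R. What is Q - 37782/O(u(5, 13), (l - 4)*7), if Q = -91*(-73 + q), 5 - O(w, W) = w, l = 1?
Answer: -41877/5 ≈ -8375.4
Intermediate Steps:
u(R, s) = 0
O(w, W) = 5 - w
Q = -819 (Q = -91*(-73 + 82) = -91*9 = -819)
Q - 37782/O(u(5, 13), (l - 4)*7) = -819 - 37782/(5 - 1*0) = -819 - 37782/(5 + 0) = -819 - 37782/5 = -41877/5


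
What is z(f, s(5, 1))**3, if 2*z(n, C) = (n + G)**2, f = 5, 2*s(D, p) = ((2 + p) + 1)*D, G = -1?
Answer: 512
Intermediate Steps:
s(D, p) = D*(3 + p)/2 (s(D, p) = (((2 + p) + 1)*D)/2 = ((3 + p)*D)/2 = (D*(3 + p))/2 = D*(3 + p)/2)
z(n, C) = (-1 + n)**2/2 (z(n, C) = (n - 1)**2/2 = (-1 + n)**2/2)
z(f, s(5, 1))**3 = ((-1 + 5)**2/2)**3 = ((1/2)*4**2)**3 = ((1/2)*16)**3 = 8**3 = 512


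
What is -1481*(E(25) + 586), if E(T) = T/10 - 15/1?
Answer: -1698707/2 ≈ -8.4935e+5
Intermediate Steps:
E(T) = -15 + T/10 (E(T) = T*(⅒) - 15*1 = T/10 - 15 = -15 + T/10)
-1481*(E(25) + 586) = -1481*((-15 + (⅒)*25) + 586) = -1481*((-15 + 5/2) + 586) = -1481*(-25/2 + 586) = -1481*1147/2 = -1698707/2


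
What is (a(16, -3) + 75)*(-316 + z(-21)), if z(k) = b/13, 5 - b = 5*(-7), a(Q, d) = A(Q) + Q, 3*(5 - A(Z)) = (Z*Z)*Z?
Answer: 5163648/13 ≈ 3.9720e+5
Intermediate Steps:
A(Z) = 5 - Z³/3 (A(Z) = 5 - Z*Z*Z/3 = 5 - Z²*Z/3 = 5 - Z³/3)
a(Q, d) = 5 + Q - Q³/3 (a(Q, d) = (5 - Q³/3) + Q = 5 + Q - Q³/3)
b = 40 (b = 5 - 5*(-7) = 5 - 1*(-35) = 5 + 35 = 40)
z(k) = 40/13
(a(16, -3) + 75)*(-316 + z(-21)) = ((5 + 16 - ⅓*16³) + 75)*(-316 + 40/13) = ((5 + 16 - ⅓*4096) + 75)*(-4068/13) = ((5 + 16 - 4096/3) + 75)*(-4068/13) = (-4033/3 + 75)*(-4068/13) = -3808/3*(-4068/13) = 5163648/13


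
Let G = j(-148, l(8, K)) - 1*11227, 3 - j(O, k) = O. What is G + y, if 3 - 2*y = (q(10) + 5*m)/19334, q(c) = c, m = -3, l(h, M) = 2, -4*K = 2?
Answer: -428228761/38668 ≈ -11075.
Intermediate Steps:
K = -½ (K = -¼*2 = -½ ≈ -0.50000)
j(O, k) = 3 - O
G = -11076 (G = (3 - 1*(-148)) - 1*11227 = (3 + 148) - 11227 = 151 - 11227 = -11076)
y = 58007/38668 (y = 3/2 - (10 + 5*(-3))/(2*19334) = 3/2 - (10 - 15)/(2*19334) = 3/2 - (-5)/(2*19334) = 3/2 - ½*(-5/19334) = 3/2 + 5/38668 = 58007/38668 ≈ 1.5001)
G + y = -11076 + 58007/38668 = -428228761/38668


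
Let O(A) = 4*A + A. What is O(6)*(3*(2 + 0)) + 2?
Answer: 182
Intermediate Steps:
O(A) = 5*A
O(6)*(3*(2 + 0)) + 2 = (5*6)*(3*(2 + 0)) + 2 = 30*(3*2) + 2 = 30*6 + 2 = 180 + 2 = 182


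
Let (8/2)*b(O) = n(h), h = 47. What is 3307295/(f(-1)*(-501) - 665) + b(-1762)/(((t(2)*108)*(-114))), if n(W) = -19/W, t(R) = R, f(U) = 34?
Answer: -805815794461/4312325952 ≈ -186.86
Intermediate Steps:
b(O) = -19/188 (b(O) = (-19/47)/4 = (-19*1/47)/4 = (¼)*(-19/47) = -19/188)
3307295/(f(-1)*(-501) - 665) + b(-1762)/(((t(2)*108)*(-114))) = 3307295/(34*(-501) - 665) - 19/(188*((2*108)*(-114))) = 3307295/(-17034 - 665) - 19/(188*(216*(-114))) = 3307295/(-17699) - 19/188/(-24624) = 3307295*(-1/17699) - 19/188*(-1/24624) = -3307295/17699 + 1/243648 = -805815794461/4312325952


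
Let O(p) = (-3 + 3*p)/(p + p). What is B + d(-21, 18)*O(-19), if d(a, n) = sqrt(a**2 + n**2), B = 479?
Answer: 479 + 90*sqrt(85)/19 ≈ 522.67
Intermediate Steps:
O(p) = (-3 + 3*p)/(2*p) (O(p) = (-3 + 3*p)/((2*p)) = (-3 + 3*p)*(1/(2*p)) = (-3 + 3*p)/(2*p))
B + d(-21, 18)*O(-19) = 479 + sqrt((-21)**2 + 18**2)*((3/2)*(-1 - 19)/(-19)) = 479 + sqrt(441 + 324)*((3/2)*(-1/19)*(-20)) = 479 + sqrt(765)*(30/19) = 479 + (3*sqrt(85))*(30/19) = 479 + 90*sqrt(85)/19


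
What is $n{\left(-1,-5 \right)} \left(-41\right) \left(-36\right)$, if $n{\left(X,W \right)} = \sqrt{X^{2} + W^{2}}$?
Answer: $1476 \sqrt{26} \approx 7526.2$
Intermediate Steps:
$n{\left(X,W \right)} = \sqrt{W^{2} + X^{2}}$
$n{\left(-1,-5 \right)} \left(-41\right) \left(-36\right) = \sqrt{\left(-5\right)^{2} + \left(-1\right)^{2}} \left(-41\right) \left(-36\right) = \sqrt{25 + 1} \left(-41\right) \left(-36\right) = \sqrt{26} \left(-41\right) \left(-36\right) = - 41 \sqrt{26} \left(-36\right) = 1476 \sqrt{26}$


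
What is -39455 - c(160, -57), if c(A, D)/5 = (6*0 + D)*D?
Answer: -55700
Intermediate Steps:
c(A, D) = 5*D² (c(A, D) = 5*((6*0 + D)*D) = 5*((0 + D)*D) = 5*(D*D) = 5*D²)
-39455 - c(160, -57) = -39455 - 5*(-57)² = -39455 - 5*3249 = -39455 - 1*16245 = -39455 - 16245 = -55700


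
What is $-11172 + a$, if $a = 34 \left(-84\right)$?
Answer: $-14028$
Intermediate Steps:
$a = -2856$
$-11172 + a = -11172 - 2856 = -14028$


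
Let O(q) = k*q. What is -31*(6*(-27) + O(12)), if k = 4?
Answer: 3534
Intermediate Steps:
O(q) = 4*q
-31*(6*(-27) + O(12)) = -31*(6*(-27) + 4*12) = -31*(-162 + 48) = -31*(-114) = 3534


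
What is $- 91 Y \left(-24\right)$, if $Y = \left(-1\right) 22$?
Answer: $-48048$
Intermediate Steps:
$Y = -22$
$- 91 Y \left(-24\right) = \left(-91\right) \left(-22\right) \left(-24\right) = 2002 \left(-24\right) = -48048$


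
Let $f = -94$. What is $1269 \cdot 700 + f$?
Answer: $888206$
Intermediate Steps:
$1269 \cdot 700 + f = 1269 \cdot 700 - 94 = 888300 - 94 = 888206$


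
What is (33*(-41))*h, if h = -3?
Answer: 4059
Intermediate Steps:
(33*(-41))*h = (33*(-41))*(-3) = -1353*(-3) = 4059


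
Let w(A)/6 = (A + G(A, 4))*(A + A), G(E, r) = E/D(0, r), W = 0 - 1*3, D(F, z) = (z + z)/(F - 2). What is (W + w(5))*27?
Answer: 5994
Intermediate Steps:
D(F, z) = 2*z/(-2 + F) (D(F, z) = (2*z)/(-2 + F) = 2*z/(-2 + F))
W = -3 (W = 0 - 3 = -3)
G(E, r) = -E/r (G(E, r) = E/((2*r/(-2 + 0))) = E/((2*r/(-2))) = E/((2*r*(-1/2))) = E/((-r)) = E*(-1/r) = -E/r)
w(A) = 9*A**2 (w(A) = 6*((A - 1*A/4)*(A + A)) = 6*((A - 1*A*1/4)*(2*A)) = 6*((A - A/4)*(2*A)) = 6*((3*A/4)*(2*A)) = 6*(3*A**2/2) = 9*A**2)
(W + w(5))*27 = (-3 + 9*5**2)*27 = (-3 + 9*25)*27 = (-3 + 225)*27 = 222*27 = 5994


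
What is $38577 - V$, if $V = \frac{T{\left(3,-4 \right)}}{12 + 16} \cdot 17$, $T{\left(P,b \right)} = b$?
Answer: $\frac{270056}{7} \approx 38579.0$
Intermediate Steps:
$V = - \frac{17}{7}$ ($V = - \frac{4}{12 + 16} \cdot 17 = - \frac{4}{28} \cdot 17 = \left(-4\right) \frac{1}{28} \cdot 17 = \left(- \frac{1}{7}\right) 17 = - \frac{17}{7} \approx -2.4286$)
$38577 - V = 38577 - - \frac{17}{7} = 38577 + \frac{17}{7} = \frac{270056}{7}$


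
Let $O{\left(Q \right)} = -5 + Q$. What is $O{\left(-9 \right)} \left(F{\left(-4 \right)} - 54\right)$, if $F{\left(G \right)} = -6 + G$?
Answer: $896$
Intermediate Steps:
$O{\left(-9 \right)} \left(F{\left(-4 \right)} - 54\right) = \left(-5 - 9\right) \left(\left(-6 - 4\right) - 54\right) = - 14 \left(-10 - 54\right) = \left(-14\right) \left(-64\right) = 896$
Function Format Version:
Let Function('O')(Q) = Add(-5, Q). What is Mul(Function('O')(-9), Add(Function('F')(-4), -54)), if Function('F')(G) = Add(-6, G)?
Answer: 896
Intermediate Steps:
Mul(Function('O')(-9), Add(Function('F')(-4), -54)) = Mul(Add(-5, -9), Add(Add(-6, -4), -54)) = Mul(-14, Add(-10, -54)) = Mul(-14, -64) = 896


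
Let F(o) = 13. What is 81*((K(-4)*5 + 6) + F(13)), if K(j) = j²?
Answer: 8019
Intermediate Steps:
81*((K(-4)*5 + 6) + F(13)) = 81*(((-4)²*5 + 6) + 13) = 81*((16*5 + 6) + 13) = 81*((80 + 6) + 13) = 81*(86 + 13) = 81*99 = 8019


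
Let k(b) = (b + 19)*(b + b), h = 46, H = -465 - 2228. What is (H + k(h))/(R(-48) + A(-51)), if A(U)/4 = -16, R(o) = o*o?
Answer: 3287/2240 ≈ 1.4674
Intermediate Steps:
R(o) = o²
A(U) = -64 (A(U) = 4*(-16) = -64)
H = -2693
k(b) = 2*b*(19 + b) (k(b) = (19 + b)*(2*b) = 2*b*(19 + b))
(H + k(h))/(R(-48) + A(-51)) = (-2693 + 2*46*(19 + 46))/((-48)² - 64) = (-2693 + 2*46*65)/(2304 - 64) = (-2693 + 5980)/2240 = 3287*(1/2240) = 3287/2240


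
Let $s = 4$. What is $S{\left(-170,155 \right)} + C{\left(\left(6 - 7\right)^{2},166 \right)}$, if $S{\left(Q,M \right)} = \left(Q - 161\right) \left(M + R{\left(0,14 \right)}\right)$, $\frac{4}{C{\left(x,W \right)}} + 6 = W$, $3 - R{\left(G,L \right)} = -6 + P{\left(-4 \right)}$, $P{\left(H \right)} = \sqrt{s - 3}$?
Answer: $- \frac{2158119}{40} \approx -53953.0$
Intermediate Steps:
$P{\left(H \right)} = 1$ ($P{\left(H \right)} = \sqrt{4 - 3} = \sqrt{1} = 1$)
$R{\left(G,L \right)} = 8$ ($R{\left(G,L \right)} = 3 - \left(-6 + 1\right) = 3 - -5 = 3 + 5 = 8$)
$C{\left(x,W \right)} = \frac{4}{-6 + W}$
$S{\left(Q,M \right)} = \left(-161 + Q\right) \left(8 + M\right)$ ($S{\left(Q,M \right)} = \left(Q - 161\right) \left(M + 8\right) = \left(-161 + Q\right) \left(8 + M\right)$)
$S{\left(-170,155 \right)} + C{\left(\left(6 - 7\right)^{2},166 \right)} = \left(-1288 - 24955 + 8 \left(-170\right) + 155 \left(-170\right)\right) + \frac{4}{-6 + 166} = \left(-1288 - 24955 - 1360 - 26350\right) + \frac{4}{160} = -53953 + 4 \cdot \frac{1}{160} = -53953 + \frac{1}{40} = - \frac{2158119}{40}$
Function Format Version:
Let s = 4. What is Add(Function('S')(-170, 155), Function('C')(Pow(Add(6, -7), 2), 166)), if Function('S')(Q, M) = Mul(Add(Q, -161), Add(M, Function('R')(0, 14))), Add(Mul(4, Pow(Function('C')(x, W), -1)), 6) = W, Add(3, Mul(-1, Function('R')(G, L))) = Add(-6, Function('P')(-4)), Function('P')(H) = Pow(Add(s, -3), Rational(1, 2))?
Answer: Rational(-2158119, 40) ≈ -53953.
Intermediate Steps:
Function('P')(H) = 1 (Function('P')(H) = Pow(Add(4, -3), Rational(1, 2)) = Pow(1, Rational(1, 2)) = 1)
Function('R')(G, L) = 8 (Function('R')(G, L) = Add(3, Mul(-1, Add(-6, 1))) = Add(3, Mul(-1, -5)) = Add(3, 5) = 8)
Function('C')(x, W) = Mul(4, Pow(Add(-6, W), -1))
Function('S')(Q, M) = Mul(Add(-161, Q), Add(8, M)) (Function('S')(Q, M) = Mul(Add(Q, -161), Add(M, 8)) = Mul(Add(-161, Q), Add(8, M)))
Add(Function('S')(-170, 155), Function('C')(Pow(Add(6, -7), 2), 166)) = Add(Add(-1288, Mul(-161, 155), Mul(8, -170), Mul(155, -170)), Mul(4, Pow(Add(-6, 166), -1))) = Add(Add(-1288, -24955, -1360, -26350), Mul(4, Pow(160, -1))) = Add(-53953, Mul(4, Rational(1, 160))) = Add(-53953, Rational(1, 40)) = Rational(-2158119, 40)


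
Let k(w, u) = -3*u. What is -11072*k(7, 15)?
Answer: 498240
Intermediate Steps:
-11072*k(7, 15) = -(-33216)*15 = -11072*(-45) = 498240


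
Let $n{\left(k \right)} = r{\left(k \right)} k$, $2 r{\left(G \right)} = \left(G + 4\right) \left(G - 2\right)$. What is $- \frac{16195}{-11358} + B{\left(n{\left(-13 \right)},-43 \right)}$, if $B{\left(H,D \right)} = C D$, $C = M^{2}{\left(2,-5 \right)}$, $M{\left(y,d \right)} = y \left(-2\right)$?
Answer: $- \frac{7798109}{11358} \approx -686.57$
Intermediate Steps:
$r{\left(G \right)} = \frac{\left(-2 + G\right) \left(4 + G\right)}{2}$ ($r{\left(G \right)} = \frac{\left(G + 4\right) \left(G - 2\right)}{2} = \frac{\left(4 + G\right) \left(-2 + G\right)}{2} = \frac{\left(-2 + G\right) \left(4 + G\right)}{2}$)
$M{\left(y,d \right)} = - 2 y$
$n{\left(k \right)} = k \left(-4 + k + \frac{k^{2}}{2}\right)$ ($n{\left(k \right)} = \left(-4 + k + \frac{k^{2}}{2}\right) k = k \left(-4 + k + \frac{k^{2}}{2}\right)$)
$C = 16$ ($C = \left(\left(-2\right) 2\right)^{2} = \left(-4\right)^{2} = 16$)
$B{\left(H,D \right)} = 16 D$
$- \frac{16195}{-11358} + B{\left(n{\left(-13 \right)},-43 \right)} = - \frac{16195}{-11358} + 16 \left(-43\right) = \left(-16195\right) \left(- \frac{1}{11358}\right) - 688 = \frac{16195}{11358} - 688 = - \frac{7798109}{11358}$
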